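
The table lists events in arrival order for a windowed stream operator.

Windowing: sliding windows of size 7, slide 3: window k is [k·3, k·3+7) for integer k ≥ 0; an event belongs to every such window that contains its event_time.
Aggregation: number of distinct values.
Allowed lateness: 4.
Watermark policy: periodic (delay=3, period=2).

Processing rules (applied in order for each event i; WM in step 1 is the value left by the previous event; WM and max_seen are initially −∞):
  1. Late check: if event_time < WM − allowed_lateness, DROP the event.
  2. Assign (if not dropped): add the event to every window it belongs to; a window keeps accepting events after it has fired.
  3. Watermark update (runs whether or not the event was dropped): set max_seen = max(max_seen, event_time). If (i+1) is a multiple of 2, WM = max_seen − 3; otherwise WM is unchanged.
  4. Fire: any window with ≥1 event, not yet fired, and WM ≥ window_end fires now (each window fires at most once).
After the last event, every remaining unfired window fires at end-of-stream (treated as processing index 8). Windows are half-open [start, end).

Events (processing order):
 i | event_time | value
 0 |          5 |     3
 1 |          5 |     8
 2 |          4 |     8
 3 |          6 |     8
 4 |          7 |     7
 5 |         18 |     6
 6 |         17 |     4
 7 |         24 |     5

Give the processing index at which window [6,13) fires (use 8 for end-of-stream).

5

i=0 t=5 v=3: → [3,10),[0,7); WM=−∞
i=1 t=5 v=8: → [3,10),[0,7); WM=2
i=2 t=4 v=8: → [3,10),[0,7); WM=2
i=3 t=6 v=8: → [6,13),[3,10),[0,7); WM=3
i=4 t=7 v=7: → [6,13),[3,10); WM=3
i=5 t=18 v=6: → [18,25),[15,22),[12,19); WM=15; [0,7) fires=2 [3,10) fires=3 [6,13) fires=2
i=6 t=17 v=4: → [15,22),[12,19); WM=15
i=7 t=24 v=5: → [24,31),[21,28),[18,25); WM=21; [12,19) fires=2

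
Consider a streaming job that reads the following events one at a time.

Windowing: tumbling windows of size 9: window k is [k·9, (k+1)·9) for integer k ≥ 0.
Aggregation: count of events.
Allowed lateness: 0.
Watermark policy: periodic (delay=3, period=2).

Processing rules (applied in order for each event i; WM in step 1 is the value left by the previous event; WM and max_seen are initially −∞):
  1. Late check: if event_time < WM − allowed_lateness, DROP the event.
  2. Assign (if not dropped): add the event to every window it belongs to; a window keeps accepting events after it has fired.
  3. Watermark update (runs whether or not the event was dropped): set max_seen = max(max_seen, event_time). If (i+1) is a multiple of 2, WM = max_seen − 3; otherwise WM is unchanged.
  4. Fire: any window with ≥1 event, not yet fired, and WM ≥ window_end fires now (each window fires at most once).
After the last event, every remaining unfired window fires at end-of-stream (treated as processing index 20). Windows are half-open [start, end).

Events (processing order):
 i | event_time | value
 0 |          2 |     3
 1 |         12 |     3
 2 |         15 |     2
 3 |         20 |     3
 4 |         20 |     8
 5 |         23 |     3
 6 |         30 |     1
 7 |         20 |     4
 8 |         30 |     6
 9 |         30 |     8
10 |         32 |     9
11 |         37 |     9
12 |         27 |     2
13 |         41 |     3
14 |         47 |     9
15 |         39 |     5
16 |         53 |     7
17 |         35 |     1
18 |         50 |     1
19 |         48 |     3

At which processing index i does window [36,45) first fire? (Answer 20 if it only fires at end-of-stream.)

17

i=0 t=2 v=3: → [0,9); WM=−∞
i=1 t=12 v=3: → [9,18); WM=9; [0,9) fires=1
i=2 t=15 v=2: → [9,18); WM=9
i=3 t=20 v=3: → [18,27); WM=17
i=4 t=20 v=8: → [18,27); WM=17
i=5 t=23 v=3: → [18,27); WM=20; [9,18) fires=2
i=6 t=30 v=1: → [27,36); WM=20
i=7 t=20 v=4: → [18,27); WM=27; [18,27) fires=4
i=8 t=30 v=6: → [27,36); WM=27
i=9 t=30 v=8: → [27,36); WM=27
i=10 t=32 v=9: → [27,36); WM=27
i=11 t=37 v=9: → [36,45); WM=34
i=12 t=27 v=2: DROP (t<34-0); WM=34
i=13 t=41 v=3: → [36,45); WM=38; [27,36) fires=4
i=14 t=47 v=9: → [45,54); WM=38
i=15 t=39 v=5: → [36,45); WM=44
i=16 t=53 v=7: → [45,54); WM=44
i=17 t=35 v=1: DROP (t<44-0); WM=50; [36,45) fires=3
i=18 t=50 v=1: → [45,54); WM=50
i=19 t=48 v=3: DROP (t<50-0); WM=50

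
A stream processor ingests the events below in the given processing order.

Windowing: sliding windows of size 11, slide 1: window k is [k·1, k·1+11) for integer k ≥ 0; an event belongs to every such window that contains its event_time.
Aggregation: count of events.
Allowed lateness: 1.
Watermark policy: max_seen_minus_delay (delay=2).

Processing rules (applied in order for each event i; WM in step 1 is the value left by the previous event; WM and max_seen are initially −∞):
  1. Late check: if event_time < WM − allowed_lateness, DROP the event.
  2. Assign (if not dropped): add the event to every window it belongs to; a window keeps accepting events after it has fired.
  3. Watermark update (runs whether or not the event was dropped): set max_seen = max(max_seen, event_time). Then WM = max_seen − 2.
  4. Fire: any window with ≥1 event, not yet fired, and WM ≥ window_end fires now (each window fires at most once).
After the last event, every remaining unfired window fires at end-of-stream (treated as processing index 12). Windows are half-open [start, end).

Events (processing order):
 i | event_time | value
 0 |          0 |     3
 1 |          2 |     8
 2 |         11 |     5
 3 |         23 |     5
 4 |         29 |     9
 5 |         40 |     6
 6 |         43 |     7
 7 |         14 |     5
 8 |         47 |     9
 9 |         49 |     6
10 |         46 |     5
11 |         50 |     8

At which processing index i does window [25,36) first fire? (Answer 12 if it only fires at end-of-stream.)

5

i=0 t=0 v=3: → [0,11); WM=-2
i=1 t=2 v=8: → [2,13),[1,12),[0,11); WM=0
i=2 t=11 v=5: → [11,22),[10,21),[9,20),[8,19),[7,18),[6,17),[5,16),[4,15),[3,14),[2,13),[1,12); WM=9
i=3 t=23 v=5: → [23,34),[22,33),[21,32),[20,31),[19,30),[18,29),[17,28),[16,27),[15,26),[14,25),[13,24); WM=21; [0,11) fires=2 [1,12) fires=2 [2,13) fires=2 [3,14) fires=1 [4,15) fires=1 [5,16) fires=1 [6,17) fires=1 [7,18) fires=1 [8,19) fires=1 [9,20) fires=1 [10,21) fires=1
i=4 t=29 v=9: → [29,40),[28,39),[27,38),[26,37),[25,36),[24,35),[23,34),[22,33),[21,32),[20,31),[19,30); WM=27; [11,22) fires=1 [13,24) fires=1 [14,25) fires=1 [15,26) fires=1 [16,27) fires=1
i=5 t=40 v=6: → [40,51),[39,50),[38,49),[37,48),[36,47),[35,46),[34,45),[33,44),[32,43),[31,42),[30,41); WM=38; [17,28) fires=1 [18,29) fires=1 [19,30) fires=2 [20,31) fires=2 [21,32) fires=2 [22,33) fires=2 [23,34) fires=2 [24,35) fires=1 [25,36) fires=1 [26,37) fires=1 [27,38) fires=1
i=6 t=43 v=7: → [43,54),[42,53),[41,52),[40,51),[39,50),[38,49),[37,48),[36,47),[35,46),[34,45),[33,44); WM=41; [28,39) fires=1 [29,40) fires=1 [30,41) fires=1
i=7 t=14 v=5: DROP (t<41-1); WM=41
i=8 t=47 v=9: → [47,58),[46,57),[45,56),[44,55),[43,54),[42,53),[41,52),[40,51),[39,50),[38,49),[37,48); WM=45; [31,42) fires=1 [32,43) fires=1 [33,44) fires=2 [34,45) fires=2
i=9 t=49 v=6: → [49,60),[48,59),[47,58),[46,57),[45,56),[44,55),[43,54),[42,53),[41,52),[40,51),[39,50); WM=47; [35,46) fires=2 [36,47) fires=2
i=10 t=46 v=5: → [46,57),[45,56),[44,55),[43,54),[42,53),[41,52),[40,51),[39,50),[38,49),[37,48),[36,47); WM=47
i=11 t=50 v=8: → [50,61),[49,60),[48,59),[47,58),[46,57),[45,56),[44,55),[43,54),[42,53),[41,52),[40,51); WM=48; [37,48) fires=4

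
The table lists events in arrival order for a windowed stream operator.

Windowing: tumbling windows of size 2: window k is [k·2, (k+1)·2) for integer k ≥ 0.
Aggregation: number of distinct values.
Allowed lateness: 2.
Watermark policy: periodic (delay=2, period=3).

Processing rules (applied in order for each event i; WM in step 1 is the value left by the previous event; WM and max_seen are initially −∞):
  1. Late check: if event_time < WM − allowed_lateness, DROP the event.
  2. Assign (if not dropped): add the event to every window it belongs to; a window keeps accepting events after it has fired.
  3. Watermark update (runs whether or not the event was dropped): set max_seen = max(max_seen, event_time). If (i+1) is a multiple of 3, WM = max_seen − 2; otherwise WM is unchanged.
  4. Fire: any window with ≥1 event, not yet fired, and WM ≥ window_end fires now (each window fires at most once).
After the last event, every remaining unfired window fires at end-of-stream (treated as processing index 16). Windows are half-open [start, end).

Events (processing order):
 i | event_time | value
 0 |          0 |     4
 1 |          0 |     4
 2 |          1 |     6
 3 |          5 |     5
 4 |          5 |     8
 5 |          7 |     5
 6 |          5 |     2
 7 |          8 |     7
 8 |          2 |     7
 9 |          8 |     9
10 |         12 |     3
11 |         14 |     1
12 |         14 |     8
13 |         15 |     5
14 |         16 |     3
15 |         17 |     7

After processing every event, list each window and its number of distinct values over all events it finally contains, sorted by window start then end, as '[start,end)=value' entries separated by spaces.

[0,2)=2 [4,6)=3 [6,8)=1 [8,10)=2 [12,14)=1 [14,16)=3 [16,18)=2

i=0 t=0 v=4: → [0,2); WM=−∞
i=1 t=0 v=4: → [0,2); WM=−∞
i=2 t=1 v=6: → [0,2); WM=-1
i=3 t=5 v=5: → [4,6); WM=-1
i=4 t=5 v=8: → [4,6); WM=-1
i=5 t=7 v=5: → [6,8); WM=5; [0,2) fires=2
i=6 t=5 v=2: → [4,6); WM=5
i=7 t=8 v=7: → [8,10); WM=5
i=8 t=2 v=7: DROP (t<5-2); WM=6; [4,6) fires=3
i=9 t=8 v=9: → [8,10); WM=6
i=10 t=12 v=3: → [12,14); WM=6
i=11 t=14 v=1: → [14,16); WM=12; [6,8) fires=1 [8,10) fires=2
i=12 t=14 v=8: → [14,16); WM=12
i=13 t=15 v=5: → [14,16); WM=12
i=14 t=16 v=3: → [16,18); WM=14; [12,14) fires=1
i=15 t=17 v=7: → [16,18); WM=14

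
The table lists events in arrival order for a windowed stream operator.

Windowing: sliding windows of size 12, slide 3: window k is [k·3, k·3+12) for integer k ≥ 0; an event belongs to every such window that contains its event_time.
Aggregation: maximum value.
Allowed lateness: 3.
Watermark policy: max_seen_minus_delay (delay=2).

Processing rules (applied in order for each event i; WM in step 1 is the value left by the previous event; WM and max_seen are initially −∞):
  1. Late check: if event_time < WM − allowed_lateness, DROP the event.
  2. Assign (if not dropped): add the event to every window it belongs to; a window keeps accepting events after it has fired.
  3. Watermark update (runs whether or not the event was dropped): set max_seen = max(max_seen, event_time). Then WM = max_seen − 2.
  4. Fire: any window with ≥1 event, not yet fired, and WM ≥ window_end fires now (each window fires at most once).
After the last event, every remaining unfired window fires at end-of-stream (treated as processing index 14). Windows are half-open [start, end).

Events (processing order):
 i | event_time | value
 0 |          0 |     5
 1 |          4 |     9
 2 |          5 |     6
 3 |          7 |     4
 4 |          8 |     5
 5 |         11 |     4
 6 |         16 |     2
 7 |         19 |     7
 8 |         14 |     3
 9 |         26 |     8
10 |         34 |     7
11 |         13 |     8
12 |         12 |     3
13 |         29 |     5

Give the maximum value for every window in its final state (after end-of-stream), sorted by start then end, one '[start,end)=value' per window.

i=0 t=0 v=5: → [0,12); WM=-2
i=1 t=4 v=9: → [3,15),[0,12); WM=2
i=2 t=5 v=6: → [3,15),[0,12); WM=3
i=3 t=7 v=4: → [6,18),[3,15),[0,12); WM=5
i=4 t=8 v=5: → [6,18),[3,15),[0,12); WM=6
i=5 t=11 v=4: → [9,21),[6,18),[3,15),[0,12); WM=9
i=6 t=16 v=2: → [15,27),[12,24),[9,21),[6,18); WM=14; [0,12) fires=9
i=7 t=19 v=7: → [18,30),[15,27),[12,24),[9,21); WM=17; [3,15) fires=9
i=8 t=14 v=3: → [12,24),[9,21),[6,18),[3,15); WM=17
i=9 t=26 v=8: → [24,36),[21,33),[18,30),[15,27); WM=24; [6,18) fires=5 [9,21) fires=7 [12,24) fires=7
i=10 t=34 v=7: → [33,45),[30,42),[27,39),[24,36); WM=32; [15,27) fires=8 [18,30) fires=8
i=11 t=13 v=8: DROP (t<32-3); WM=32
i=12 t=12 v=3: DROP (t<32-3); WM=32
i=13 t=29 v=5: → [27,39),[24,36),[21,33),[18,30); WM=32

[0,12)=9 [3,15)=9 [6,18)=5 [9,21)=7 [12,24)=7 [15,27)=8 [18,30)=8 [21,33)=8 [24,36)=8 [27,39)=7 [30,42)=7 [33,45)=7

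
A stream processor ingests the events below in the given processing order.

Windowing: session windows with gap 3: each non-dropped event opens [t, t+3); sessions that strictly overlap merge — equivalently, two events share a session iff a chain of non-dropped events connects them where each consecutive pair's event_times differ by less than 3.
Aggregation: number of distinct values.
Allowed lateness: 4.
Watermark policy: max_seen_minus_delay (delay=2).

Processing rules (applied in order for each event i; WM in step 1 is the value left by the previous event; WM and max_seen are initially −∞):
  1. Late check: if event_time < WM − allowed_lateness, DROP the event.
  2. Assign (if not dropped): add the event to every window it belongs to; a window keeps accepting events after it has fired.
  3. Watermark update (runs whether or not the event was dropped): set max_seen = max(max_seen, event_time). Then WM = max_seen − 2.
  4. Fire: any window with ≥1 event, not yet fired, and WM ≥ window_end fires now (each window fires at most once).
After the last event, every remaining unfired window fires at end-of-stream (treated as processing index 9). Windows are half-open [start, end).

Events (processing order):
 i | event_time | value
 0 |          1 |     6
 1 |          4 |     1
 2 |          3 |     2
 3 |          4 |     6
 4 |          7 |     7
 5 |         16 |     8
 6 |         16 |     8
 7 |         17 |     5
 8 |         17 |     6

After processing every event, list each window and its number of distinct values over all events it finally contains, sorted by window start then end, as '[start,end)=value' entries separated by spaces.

[1,7)=3 [7,10)=1 [16,20)=3

i=0 t=1 v=6: → [1,4); WM=-1
i=1 t=4 v=1: → [4,7); WM=2
i=2 t=3 v=2: → [1,7); WM=2
i=3 t=4 v=6: → [1,7); WM=2
i=4 t=7 v=7: → [7,10); WM=5
i=5 t=16 v=8: → [16,19); WM=14
i=6 t=16 v=8: → [16,19); WM=14
i=7 t=17 v=5: → [16,20); WM=15
i=8 t=17 v=6: → [16,20); WM=15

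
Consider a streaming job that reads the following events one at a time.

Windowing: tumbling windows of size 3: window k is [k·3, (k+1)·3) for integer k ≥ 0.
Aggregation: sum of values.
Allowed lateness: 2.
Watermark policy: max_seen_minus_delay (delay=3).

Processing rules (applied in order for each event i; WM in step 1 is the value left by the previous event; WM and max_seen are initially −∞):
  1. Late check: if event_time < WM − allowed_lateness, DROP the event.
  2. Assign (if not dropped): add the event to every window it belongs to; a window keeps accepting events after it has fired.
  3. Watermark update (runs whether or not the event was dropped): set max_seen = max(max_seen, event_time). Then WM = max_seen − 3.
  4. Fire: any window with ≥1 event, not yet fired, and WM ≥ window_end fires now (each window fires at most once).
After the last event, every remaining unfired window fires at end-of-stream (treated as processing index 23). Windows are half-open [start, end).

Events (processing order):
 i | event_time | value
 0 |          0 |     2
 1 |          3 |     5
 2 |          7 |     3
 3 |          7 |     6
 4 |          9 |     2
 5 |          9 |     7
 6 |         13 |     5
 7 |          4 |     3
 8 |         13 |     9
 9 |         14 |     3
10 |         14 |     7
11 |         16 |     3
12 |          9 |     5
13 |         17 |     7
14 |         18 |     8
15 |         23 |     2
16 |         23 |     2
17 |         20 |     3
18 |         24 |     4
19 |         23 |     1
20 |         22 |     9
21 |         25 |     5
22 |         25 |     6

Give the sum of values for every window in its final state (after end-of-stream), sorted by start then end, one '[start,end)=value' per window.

i=0 t=0 v=2: → [0,3); WM=-3
i=1 t=3 v=5: → [3,6); WM=0
i=2 t=7 v=3: → [6,9); WM=4; [0,3) fires=2
i=3 t=7 v=6: → [6,9); WM=4
i=4 t=9 v=2: → [9,12); WM=6; [3,6) fires=5
i=5 t=9 v=7: → [9,12); WM=6
i=6 t=13 v=5: → [12,15); WM=10; [6,9) fires=9
i=7 t=4 v=3: DROP (t<10-2); WM=10
i=8 t=13 v=9: → [12,15); WM=10
i=9 t=14 v=3: → [12,15); WM=11
i=10 t=14 v=7: → [12,15); WM=11
i=11 t=16 v=3: → [15,18); WM=13; [9,12) fires=9
i=12 t=9 v=5: DROP (t<13-2); WM=13
i=13 t=17 v=7: → [15,18); WM=14
i=14 t=18 v=8: → [18,21); WM=15; [12,15) fires=24
i=15 t=23 v=2: → [21,24); WM=20; [15,18) fires=10
i=16 t=23 v=2: → [21,24); WM=20
i=17 t=20 v=3: → [18,21); WM=20
i=18 t=24 v=4: → [24,27); WM=21; [18,21) fires=11
i=19 t=23 v=1: → [21,24); WM=21
i=20 t=22 v=9: → [21,24); WM=21
i=21 t=25 v=5: → [24,27); WM=22
i=22 t=25 v=6: → [24,27); WM=22

[0,3)=2 [3,6)=5 [6,9)=9 [9,12)=9 [12,15)=24 [15,18)=10 [18,21)=11 [21,24)=14 [24,27)=15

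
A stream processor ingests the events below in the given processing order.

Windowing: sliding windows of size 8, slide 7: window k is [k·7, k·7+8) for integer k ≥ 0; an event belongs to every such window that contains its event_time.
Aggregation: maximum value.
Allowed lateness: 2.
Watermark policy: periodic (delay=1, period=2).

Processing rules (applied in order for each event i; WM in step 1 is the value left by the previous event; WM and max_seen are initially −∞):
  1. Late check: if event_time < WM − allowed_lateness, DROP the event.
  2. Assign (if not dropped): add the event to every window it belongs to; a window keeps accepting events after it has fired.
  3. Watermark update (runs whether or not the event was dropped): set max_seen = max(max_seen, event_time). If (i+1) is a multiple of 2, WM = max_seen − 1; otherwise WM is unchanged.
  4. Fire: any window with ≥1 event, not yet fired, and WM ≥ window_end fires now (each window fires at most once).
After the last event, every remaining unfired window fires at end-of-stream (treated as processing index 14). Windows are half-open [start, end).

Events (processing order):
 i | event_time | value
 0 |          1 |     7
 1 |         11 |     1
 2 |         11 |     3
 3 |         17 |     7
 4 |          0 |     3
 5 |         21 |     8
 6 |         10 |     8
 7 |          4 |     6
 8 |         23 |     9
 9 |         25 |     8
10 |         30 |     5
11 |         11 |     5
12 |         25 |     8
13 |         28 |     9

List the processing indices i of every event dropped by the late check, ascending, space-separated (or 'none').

4 6 7 11 12

i=0 t=1 v=7: → [0,8); WM=−∞
i=1 t=11 v=1: → [7,15); WM=10; [0,8) fires=7
i=2 t=11 v=3: → [7,15); WM=10
i=3 t=17 v=7: → [14,22); WM=16; [7,15) fires=3
i=4 t=0 v=3: DROP (t<16-2); WM=16
i=5 t=21 v=8: → [21,29),[14,22); WM=20
i=6 t=10 v=8: DROP (t<20-2); WM=20
i=7 t=4 v=6: DROP (t<20-2); WM=20
i=8 t=23 v=9: → [21,29); WM=20
i=9 t=25 v=8: → [21,29); WM=24; [14,22) fires=8
i=10 t=30 v=5: → [28,36); WM=24
i=11 t=11 v=5: DROP (t<24-2); WM=29; [21,29) fires=9
i=12 t=25 v=8: DROP (t<29-2); WM=29
i=13 t=28 v=9: → [28,36),[21,29); WM=29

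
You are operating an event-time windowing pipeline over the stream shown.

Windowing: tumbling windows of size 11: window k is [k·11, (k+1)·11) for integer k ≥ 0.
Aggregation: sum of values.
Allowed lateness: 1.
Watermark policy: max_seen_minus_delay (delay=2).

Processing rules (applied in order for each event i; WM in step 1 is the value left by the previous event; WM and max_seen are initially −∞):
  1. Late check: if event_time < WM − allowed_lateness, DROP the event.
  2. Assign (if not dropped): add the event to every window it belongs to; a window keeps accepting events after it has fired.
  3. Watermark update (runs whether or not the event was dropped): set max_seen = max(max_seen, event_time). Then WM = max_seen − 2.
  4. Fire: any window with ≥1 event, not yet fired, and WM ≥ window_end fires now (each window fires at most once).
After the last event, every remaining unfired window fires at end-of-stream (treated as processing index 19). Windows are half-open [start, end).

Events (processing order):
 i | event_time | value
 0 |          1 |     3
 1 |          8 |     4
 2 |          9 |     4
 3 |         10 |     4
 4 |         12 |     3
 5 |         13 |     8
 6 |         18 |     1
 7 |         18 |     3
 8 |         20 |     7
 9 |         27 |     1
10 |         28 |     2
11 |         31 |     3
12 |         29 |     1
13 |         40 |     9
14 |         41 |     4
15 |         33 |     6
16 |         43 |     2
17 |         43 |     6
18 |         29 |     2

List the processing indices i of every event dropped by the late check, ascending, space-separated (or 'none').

15 18

i=0 t=1 v=3: → [0,11); WM=-1
i=1 t=8 v=4: → [0,11); WM=6
i=2 t=9 v=4: → [0,11); WM=7
i=3 t=10 v=4: → [0,11); WM=8
i=4 t=12 v=3: → [11,22); WM=10
i=5 t=13 v=8: → [11,22); WM=11; [0,11) fires=15
i=6 t=18 v=1: → [11,22); WM=16
i=7 t=18 v=3: → [11,22); WM=16
i=8 t=20 v=7: → [11,22); WM=18
i=9 t=27 v=1: → [22,33); WM=25; [11,22) fires=22
i=10 t=28 v=2: → [22,33); WM=26
i=11 t=31 v=3: → [22,33); WM=29
i=12 t=29 v=1: → [22,33); WM=29
i=13 t=40 v=9: → [33,44); WM=38; [22,33) fires=7
i=14 t=41 v=4: → [33,44); WM=39
i=15 t=33 v=6: DROP (t<39-1); WM=39
i=16 t=43 v=2: → [33,44); WM=41
i=17 t=43 v=6: → [33,44); WM=41
i=18 t=29 v=2: DROP (t<41-1); WM=41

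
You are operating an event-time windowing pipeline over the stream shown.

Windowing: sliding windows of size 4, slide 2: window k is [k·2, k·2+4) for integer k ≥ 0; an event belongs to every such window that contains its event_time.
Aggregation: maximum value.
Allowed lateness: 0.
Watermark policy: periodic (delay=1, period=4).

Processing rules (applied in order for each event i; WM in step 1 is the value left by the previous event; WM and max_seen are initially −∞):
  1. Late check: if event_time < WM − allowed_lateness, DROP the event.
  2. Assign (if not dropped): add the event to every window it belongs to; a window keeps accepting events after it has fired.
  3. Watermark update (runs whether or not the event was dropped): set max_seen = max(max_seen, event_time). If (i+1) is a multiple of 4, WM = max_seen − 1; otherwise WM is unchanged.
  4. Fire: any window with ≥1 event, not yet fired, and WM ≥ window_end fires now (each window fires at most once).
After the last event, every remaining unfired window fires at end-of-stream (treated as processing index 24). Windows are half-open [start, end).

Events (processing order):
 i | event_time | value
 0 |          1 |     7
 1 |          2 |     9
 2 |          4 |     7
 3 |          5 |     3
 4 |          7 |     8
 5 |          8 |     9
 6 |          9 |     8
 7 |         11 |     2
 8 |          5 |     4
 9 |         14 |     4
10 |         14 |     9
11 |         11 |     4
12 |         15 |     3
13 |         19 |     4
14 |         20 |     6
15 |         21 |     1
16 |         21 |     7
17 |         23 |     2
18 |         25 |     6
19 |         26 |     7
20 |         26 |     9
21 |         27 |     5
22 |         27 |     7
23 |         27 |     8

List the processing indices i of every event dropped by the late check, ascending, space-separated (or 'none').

8

i=0 t=1 v=7: → [0,4); WM=−∞
i=1 t=2 v=9: → [2,6),[0,4); WM=−∞
i=2 t=4 v=7: → [4,8),[2,6); WM=−∞
i=3 t=5 v=3: → [4,8),[2,6); WM=4; [0,4) fires=9
i=4 t=7 v=8: → [6,10),[4,8); WM=4
i=5 t=8 v=9: → [8,12),[6,10); WM=4
i=6 t=9 v=8: → [8,12),[6,10); WM=4
i=7 t=11 v=2: → [10,14),[8,12); WM=10; [2,6) fires=9 [4,8) fires=8 [6,10) fires=9
i=8 t=5 v=4: DROP (t<10-0); WM=10
i=9 t=14 v=4: → [14,18),[12,16); WM=10
i=10 t=14 v=9: → [14,18),[12,16); WM=10
i=11 t=11 v=4: → [10,14),[8,12); WM=13; [8,12) fires=9
i=12 t=15 v=3: → [14,18),[12,16); WM=13
i=13 t=19 v=4: → [18,22),[16,20); WM=13
i=14 t=20 v=6: → [20,24),[18,22); WM=13
i=15 t=21 v=1: → [20,24),[18,22); WM=20; [10,14) fires=4 [12,16) fires=9 [14,18) fires=9 [16,20) fires=4
i=16 t=21 v=7: → [20,24),[18,22); WM=20
i=17 t=23 v=2: → [22,26),[20,24); WM=20
i=18 t=25 v=6: → [24,28),[22,26); WM=20
i=19 t=26 v=7: → [26,30),[24,28); WM=25; [18,22) fires=7 [20,24) fires=7
i=20 t=26 v=9: → [26,30),[24,28); WM=25
i=21 t=27 v=5: → [26,30),[24,28); WM=25
i=22 t=27 v=7: → [26,30),[24,28); WM=25
i=23 t=27 v=8: → [26,30),[24,28); WM=26; [22,26) fires=6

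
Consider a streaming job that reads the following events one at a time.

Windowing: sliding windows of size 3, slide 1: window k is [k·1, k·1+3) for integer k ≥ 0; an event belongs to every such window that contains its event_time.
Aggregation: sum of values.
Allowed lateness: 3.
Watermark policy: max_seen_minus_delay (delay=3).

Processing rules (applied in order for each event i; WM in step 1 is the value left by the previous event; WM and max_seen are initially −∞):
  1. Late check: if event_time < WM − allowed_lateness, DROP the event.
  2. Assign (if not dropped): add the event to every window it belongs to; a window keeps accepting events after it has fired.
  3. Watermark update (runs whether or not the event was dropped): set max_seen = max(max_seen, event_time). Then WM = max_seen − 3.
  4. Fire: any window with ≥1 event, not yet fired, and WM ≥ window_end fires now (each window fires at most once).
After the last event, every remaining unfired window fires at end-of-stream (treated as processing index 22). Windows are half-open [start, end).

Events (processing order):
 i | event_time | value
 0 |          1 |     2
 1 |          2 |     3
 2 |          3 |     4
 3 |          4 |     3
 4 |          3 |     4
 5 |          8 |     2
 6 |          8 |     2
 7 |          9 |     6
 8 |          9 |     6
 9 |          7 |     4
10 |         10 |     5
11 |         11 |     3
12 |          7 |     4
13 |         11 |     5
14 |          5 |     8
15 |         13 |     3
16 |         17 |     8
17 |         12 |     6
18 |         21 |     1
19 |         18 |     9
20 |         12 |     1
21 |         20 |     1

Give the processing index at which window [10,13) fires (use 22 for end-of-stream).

16

i=0 t=1 v=2: → [1,4),[0,3); WM=-2
i=1 t=2 v=3: → [2,5),[1,4),[0,3); WM=-1
i=2 t=3 v=4: → [3,6),[2,5),[1,4); WM=0
i=3 t=4 v=3: → [4,7),[3,6),[2,5); WM=1
i=4 t=3 v=4: → [3,6),[2,5),[1,4); WM=1
i=5 t=8 v=2: → [8,11),[7,10),[6,9); WM=5; [0,3) fires=5 [1,4) fires=13 [2,5) fires=14
i=6 t=8 v=2: → [8,11),[7,10),[6,9); WM=5
i=7 t=9 v=6: → [9,12),[8,11),[7,10); WM=6; [3,6) fires=11
i=8 t=9 v=6: → [9,12),[8,11),[7,10); WM=6
i=9 t=7 v=4: → [7,10),[6,9),[5,8); WM=6
i=10 t=10 v=5: → [10,13),[9,12),[8,11); WM=7; [4,7) fires=3
i=11 t=11 v=3: → [11,14),[10,13),[9,12); WM=8; [5,8) fires=4
i=12 t=7 v=4: → [7,10),[6,9),[5,8); WM=8
i=13 t=11 v=5: → [11,14),[10,13),[9,12); WM=8
i=14 t=5 v=8: → [5,8),[4,7),[3,6); WM=8
i=15 t=13 v=3: → [13,16),[12,15),[11,14); WM=10; [6,9) fires=12 [7,10) fires=24
i=16 t=17 v=8: → [17,20),[16,19),[15,18); WM=14; [8,11) fires=21 [9,12) fires=25 [10,13) fires=13 [11,14) fires=11
i=17 t=12 v=6: → [12,15),[11,14),[10,13); WM=14
i=18 t=21 v=1: → [21,24),[20,23),[19,22); WM=18; [12,15) fires=9 [13,16) fires=3 [15,18) fires=8
i=19 t=18 v=9: → [18,21),[17,20),[16,19); WM=18
i=20 t=12 v=1: DROP (t<18-3); WM=18
i=21 t=20 v=1: → [20,23),[19,22),[18,21); WM=18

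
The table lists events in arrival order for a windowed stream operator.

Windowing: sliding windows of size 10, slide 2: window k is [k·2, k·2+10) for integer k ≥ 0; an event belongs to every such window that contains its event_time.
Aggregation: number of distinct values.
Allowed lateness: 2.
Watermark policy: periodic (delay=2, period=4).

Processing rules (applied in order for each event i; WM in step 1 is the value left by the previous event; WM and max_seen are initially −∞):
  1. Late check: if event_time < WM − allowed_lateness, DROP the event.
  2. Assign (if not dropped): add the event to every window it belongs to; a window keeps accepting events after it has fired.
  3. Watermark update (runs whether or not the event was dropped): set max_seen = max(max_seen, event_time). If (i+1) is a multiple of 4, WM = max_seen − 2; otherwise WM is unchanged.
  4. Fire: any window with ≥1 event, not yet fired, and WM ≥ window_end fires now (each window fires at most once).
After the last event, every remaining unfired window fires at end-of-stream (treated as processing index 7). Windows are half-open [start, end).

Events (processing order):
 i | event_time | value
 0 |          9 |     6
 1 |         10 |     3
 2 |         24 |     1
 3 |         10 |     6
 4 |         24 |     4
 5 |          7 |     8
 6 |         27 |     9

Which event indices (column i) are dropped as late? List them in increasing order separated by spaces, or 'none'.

5

i=0 t=9 v=6: → [8,18),[6,16),[4,14),[2,12),[0,10); WM=−∞
i=1 t=10 v=3: → [10,20),[8,18),[6,16),[4,14),[2,12); WM=−∞
i=2 t=24 v=1: → [24,34),[22,32),[20,30),[18,28),[16,26); WM=−∞
i=3 t=10 v=6: → [10,20),[8,18),[6,16),[4,14),[2,12); WM=22; [0,10) fires=1 [2,12) fires=2 [4,14) fires=2 [6,16) fires=2 [8,18) fires=2 [10,20) fires=2
i=4 t=24 v=4: → [24,34),[22,32),[20,30),[18,28),[16,26); WM=22
i=5 t=7 v=8: DROP (t<22-2); WM=22
i=6 t=27 v=9: → [26,36),[24,34),[22,32),[20,30),[18,28); WM=22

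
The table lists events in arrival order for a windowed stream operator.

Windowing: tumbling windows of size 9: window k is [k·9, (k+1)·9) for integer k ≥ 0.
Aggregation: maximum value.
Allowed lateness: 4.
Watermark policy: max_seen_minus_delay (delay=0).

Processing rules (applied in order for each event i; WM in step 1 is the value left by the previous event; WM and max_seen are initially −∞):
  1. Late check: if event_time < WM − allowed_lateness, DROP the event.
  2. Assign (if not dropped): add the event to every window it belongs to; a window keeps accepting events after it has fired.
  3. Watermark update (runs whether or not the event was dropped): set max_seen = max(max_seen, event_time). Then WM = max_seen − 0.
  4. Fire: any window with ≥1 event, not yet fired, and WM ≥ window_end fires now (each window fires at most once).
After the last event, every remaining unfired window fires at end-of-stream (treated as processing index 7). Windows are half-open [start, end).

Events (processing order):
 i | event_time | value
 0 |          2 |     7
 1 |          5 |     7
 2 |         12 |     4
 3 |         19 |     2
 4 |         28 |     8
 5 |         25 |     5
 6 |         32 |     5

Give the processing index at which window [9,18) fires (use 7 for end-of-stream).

3

i=0 t=2 v=7: → [0,9); WM=2
i=1 t=5 v=7: → [0,9); WM=5
i=2 t=12 v=4: → [9,18); WM=12; [0,9) fires=7
i=3 t=19 v=2: → [18,27); WM=19; [9,18) fires=4
i=4 t=28 v=8: → [27,36); WM=28; [18,27) fires=2
i=5 t=25 v=5: → [18,27); WM=28
i=6 t=32 v=5: → [27,36); WM=32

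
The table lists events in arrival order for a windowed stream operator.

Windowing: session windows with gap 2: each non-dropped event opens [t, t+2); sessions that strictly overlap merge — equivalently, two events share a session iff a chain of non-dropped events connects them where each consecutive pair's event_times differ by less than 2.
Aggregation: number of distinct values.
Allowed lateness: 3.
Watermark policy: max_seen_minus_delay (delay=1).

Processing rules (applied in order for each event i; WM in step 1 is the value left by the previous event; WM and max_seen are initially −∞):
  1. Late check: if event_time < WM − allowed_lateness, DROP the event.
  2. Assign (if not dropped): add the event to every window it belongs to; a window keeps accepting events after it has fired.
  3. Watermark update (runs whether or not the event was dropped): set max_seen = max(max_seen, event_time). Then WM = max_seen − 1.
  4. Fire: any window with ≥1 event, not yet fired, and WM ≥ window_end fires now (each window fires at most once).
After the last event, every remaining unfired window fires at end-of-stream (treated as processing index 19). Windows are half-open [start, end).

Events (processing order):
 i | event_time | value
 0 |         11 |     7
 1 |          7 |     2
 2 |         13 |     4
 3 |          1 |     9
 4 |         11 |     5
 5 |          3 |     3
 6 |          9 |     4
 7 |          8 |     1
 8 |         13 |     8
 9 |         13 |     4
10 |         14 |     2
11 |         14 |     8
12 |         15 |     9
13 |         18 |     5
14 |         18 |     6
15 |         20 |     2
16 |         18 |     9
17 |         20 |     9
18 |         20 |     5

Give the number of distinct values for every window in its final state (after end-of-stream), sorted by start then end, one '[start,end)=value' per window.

i=0 t=11 v=7: → [11,13); WM=10
i=1 t=7 v=2: → [7,9); WM=10
i=2 t=13 v=4: → [13,15); WM=12
i=3 t=1 v=9: DROP (t<12-3); WM=12
i=4 t=11 v=5: → [11,13); WM=12
i=5 t=3 v=3: DROP (t<12-3); WM=12
i=6 t=9 v=4: → [9,11); WM=12
i=7 t=8 v=1: DROP (t<12-3); WM=12
i=8 t=13 v=8: → [13,15); WM=12
i=9 t=13 v=4: → [13,15); WM=12
i=10 t=14 v=2: → [13,16); WM=13
i=11 t=14 v=8: → [13,16); WM=13
i=12 t=15 v=9: → [13,17); WM=14
i=13 t=18 v=5: → [18,20); WM=17
i=14 t=18 v=6: → [18,20); WM=17
i=15 t=20 v=2: → [20,22); WM=19
i=16 t=18 v=9: → [18,20); WM=19
i=17 t=20 v=9: → [20,22); WM=19
i=18 t=20 v=5: → [20,22); WM=19

[7,9)=1 [9,11)=1 [11,13)=2 [13,17)=4 [18,20)=3 [20,22)=3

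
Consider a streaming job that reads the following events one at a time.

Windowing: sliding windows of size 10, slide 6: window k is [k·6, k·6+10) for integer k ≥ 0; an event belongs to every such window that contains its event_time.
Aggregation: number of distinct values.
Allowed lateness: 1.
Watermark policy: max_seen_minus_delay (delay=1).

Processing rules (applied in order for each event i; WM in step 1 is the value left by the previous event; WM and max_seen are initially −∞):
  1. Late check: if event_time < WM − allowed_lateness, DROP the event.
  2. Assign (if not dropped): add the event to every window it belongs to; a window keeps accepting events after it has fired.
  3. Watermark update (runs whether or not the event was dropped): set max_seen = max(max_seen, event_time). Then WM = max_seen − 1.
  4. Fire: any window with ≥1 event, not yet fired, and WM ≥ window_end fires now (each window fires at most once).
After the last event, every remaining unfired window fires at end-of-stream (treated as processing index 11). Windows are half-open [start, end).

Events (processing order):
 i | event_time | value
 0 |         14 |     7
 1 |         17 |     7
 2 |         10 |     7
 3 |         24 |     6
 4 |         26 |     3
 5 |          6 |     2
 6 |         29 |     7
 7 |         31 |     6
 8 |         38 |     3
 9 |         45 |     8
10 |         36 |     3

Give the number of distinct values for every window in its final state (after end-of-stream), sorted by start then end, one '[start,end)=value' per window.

[6,16)=1 [12,22)=1 [18,28)=2 [24,34)=3 [30,40)=2 [36,46)=2 [42,52)=1

i=0 t=14 v=7: → [12,22),[6,16); WM=13
i=1 t=17 v=7: → [12,22); WM=16; [6,16) fires=1
i=2 t=10 v=7: DROP (t<16-1); WM=16
i=3 t=24 v=6: → [24,34),[18,28); WM=23; [12,22) fires=1
i=4 t=26 v=3: → [24,34),[18,28); WM=25
i=5 t=6 v=2: DROP (t<25-1); WM=25
i=6 t=29 v=7: → [24,34); WM=28; [18,28) fires=2
i=7 t=31 v=6: → [30,40),[24,34); WM=30
i=8 t=38 v=3: → [36,46),[30,40); WM=37; [24,34) fires=3
i=9 t=45 v=8: → [42,52),[36,46); WM=44; [30,40) fires=2
i=10 t=36 v=3: DROP (t<44-1); WM=44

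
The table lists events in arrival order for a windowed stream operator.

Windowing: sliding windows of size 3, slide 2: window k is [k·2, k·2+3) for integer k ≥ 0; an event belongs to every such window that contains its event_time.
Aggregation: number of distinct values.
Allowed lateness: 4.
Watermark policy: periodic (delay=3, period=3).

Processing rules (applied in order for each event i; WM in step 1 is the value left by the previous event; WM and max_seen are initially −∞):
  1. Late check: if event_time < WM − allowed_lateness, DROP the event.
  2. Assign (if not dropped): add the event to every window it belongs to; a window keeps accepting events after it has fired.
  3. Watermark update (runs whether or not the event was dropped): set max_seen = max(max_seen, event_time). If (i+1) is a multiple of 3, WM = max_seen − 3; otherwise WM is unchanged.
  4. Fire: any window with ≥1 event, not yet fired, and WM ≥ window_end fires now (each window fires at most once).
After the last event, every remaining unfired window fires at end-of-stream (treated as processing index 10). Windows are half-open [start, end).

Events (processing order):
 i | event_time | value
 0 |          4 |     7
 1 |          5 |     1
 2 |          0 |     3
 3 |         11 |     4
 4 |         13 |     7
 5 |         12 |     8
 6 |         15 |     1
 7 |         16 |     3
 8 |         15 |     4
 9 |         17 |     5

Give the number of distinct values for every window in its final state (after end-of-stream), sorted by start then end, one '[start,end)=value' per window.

i=0 t=4 v=7: → [4,7),[2,5); WM=−∞
i=1 t=5 v=1: → [4,7); WM=−∞
i=2 t=0 v=3: → [0,3); WM=2
i=3 t=11 v=4: → [10,13); WM=2
i=4 t=13 v=7: → [12,15); WM=2
i=5 t=12 v=8: → [12,15),[10,13); WM=10; [0,3) fires=1 [2,5) fires=1 [4,7) fires=2
i=6 t=15 v=1: → [14,17); WM=10
i=7 t=16 v=3: → [16,19),[14,17); WM=10
i=8 t=15 v=4: → [14,17); WM=13; [10,13) fires=2
i=9 t=17 v=5: → [16,19); WM=13

[0,3)=1 [2,5)=1 [4,7)=2 [10,13)=2 [12,15)=2 [14,17)=3 [16,19)=2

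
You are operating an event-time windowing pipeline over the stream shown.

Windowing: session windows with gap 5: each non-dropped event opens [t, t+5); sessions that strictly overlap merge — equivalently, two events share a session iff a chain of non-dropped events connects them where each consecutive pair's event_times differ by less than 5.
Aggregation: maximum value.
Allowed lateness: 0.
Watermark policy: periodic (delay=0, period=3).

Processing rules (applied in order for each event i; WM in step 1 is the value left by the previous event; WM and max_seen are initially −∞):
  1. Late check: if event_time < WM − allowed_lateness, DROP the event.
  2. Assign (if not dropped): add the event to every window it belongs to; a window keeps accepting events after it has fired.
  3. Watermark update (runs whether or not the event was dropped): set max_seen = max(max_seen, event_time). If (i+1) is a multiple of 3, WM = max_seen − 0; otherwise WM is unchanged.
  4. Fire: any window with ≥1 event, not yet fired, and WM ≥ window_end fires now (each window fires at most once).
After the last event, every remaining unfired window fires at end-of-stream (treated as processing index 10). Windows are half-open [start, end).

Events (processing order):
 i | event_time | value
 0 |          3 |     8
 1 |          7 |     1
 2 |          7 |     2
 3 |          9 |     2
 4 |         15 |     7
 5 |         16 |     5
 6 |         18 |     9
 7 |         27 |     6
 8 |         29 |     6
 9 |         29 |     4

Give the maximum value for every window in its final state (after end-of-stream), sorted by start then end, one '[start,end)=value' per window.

[3,14)=8 [15,23)=9 [27,34)=6

i=0 t=3 v=8: → [3,8); WM=−∞
i=1 t=7 v=1: → [3,12); WM=−∞
i=2 t=7 v=2: → [3,12); WM=7
i=3 t=9 v=2: → [3,14); WM=7
i=4 t=15 v=7: → [15,20); WM=7
i=5 t=16 v=5: → [15,21); WM=16
i=6 t=18 v=9: → [15,23); WM=16
i=7 t=27 v=6: → [27,32); WM=16
i=8 t=29 v=6: → [27,34); WM=29
i=9 t=29 v=4: → [27,34); WM=29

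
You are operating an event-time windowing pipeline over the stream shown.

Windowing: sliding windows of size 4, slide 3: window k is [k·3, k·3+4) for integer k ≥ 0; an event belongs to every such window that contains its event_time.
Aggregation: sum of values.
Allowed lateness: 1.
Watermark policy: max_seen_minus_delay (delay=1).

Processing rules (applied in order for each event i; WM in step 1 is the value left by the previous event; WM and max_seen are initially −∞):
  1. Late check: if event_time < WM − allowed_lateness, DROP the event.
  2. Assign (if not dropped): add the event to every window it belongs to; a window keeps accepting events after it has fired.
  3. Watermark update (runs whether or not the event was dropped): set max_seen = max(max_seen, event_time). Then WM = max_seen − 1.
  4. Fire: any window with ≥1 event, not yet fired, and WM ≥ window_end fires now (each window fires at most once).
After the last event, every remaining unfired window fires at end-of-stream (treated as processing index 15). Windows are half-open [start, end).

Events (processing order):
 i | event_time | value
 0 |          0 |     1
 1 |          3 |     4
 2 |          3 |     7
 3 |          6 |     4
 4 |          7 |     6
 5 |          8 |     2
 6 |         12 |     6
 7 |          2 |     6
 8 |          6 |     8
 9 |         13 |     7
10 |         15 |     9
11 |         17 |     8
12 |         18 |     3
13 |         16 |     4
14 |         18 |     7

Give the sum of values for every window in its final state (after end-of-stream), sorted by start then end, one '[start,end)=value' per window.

i=0 t=0 v=1: → [0,4); WM=-1
i=1 t=3 v=4: → [3,7),[0,4); WM=2
i=2 t=3 v=7: → [3,7),[0,4); WM=2
i=3 t=6 v=4: → [6,10),[3,7); WM=5; [0,4) fires=12
i=4 t=7 v=6: → [6,10); WM=6
i=5 t=8 v=2: → [6,10); WM=7; [3,7) fires=15
i=6 t=12 v=6: → [12,16),[9,13); WM=11; [6,10) fires=12
i=7 t=2 v=6: DROP (t<11-1); WM=11
i=8 t=6 v=8: DROP (t<11-1); WM=11
i=9 t=13 v=7: → [12,16); WM=12
i=10 t=15 v=9: → [15,19),[12,16); WM=14; [9,13) fires=6
i=11 t=17 v=8: → [15,19); WM=16; [12,16) fires=22
i=12 t=18 v=3: → [18,22),[15,19); WM=17
i=13 t=16 v=4: → [15,19); WM=17
i=14 t=18 v=7: → [18,22),[15,19); WM=17

[0,4)=12 [3,7)=15 [6,10)=12 [9,13)=6 [12,16)=22 [15,19)=31 [18,22)=10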